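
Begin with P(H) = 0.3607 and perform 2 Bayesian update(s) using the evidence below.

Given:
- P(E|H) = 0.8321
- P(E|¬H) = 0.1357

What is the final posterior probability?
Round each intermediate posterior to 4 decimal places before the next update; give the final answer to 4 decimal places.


Sequential Bayesian updating:

Initial prior: P(H) = 0.3607

Update 1:
  P(E) = 0.8321 × 0.3607 + 0.1357 × 0.6393 = 0.30013847 + 0.08675301 = 0.38689148
  P(H|E) = 0.30013847 / 0.38689148 = 0.7758

Update 2:
  P(E) = 0.8321 × 0.7758 + 0.1357 × 0.2242 = 0.64554318 + 0.03042394 = 0.67596712
  P(H|E) = 0.64554318 / 0.67596712 = 0.9550

Final posterior: 0.9550


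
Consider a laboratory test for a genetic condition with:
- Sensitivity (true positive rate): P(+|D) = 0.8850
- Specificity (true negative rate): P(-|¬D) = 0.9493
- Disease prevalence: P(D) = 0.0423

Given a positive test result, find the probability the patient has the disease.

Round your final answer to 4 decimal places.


Let D = has disease, + = positive test

Given:
- P(D) = 0.0423 (prevalence)
- P(+|D) = 0.8850 (sensitivity)
- P(-|¬D) = 0.9493 (specificity)
- P(+|¬D) = 0.0507 (false positive rate = 1 - specificity)

Step 1: Find P(+)
P(+) = P(+|D)P(D) + P(+|¬D)P(¬D)
     = 0.8850 × 0.0423 + 0.0507 × 0.9577
     = 0.03743550 + 0.04855539
     = 0.08599089

Step 2: Apply Bayes' theorem for P(D|+)
P(D|+) = P(+|D)P(D) / P(+)
       = 0.03743550 / 0.08599089
       = 0.4353


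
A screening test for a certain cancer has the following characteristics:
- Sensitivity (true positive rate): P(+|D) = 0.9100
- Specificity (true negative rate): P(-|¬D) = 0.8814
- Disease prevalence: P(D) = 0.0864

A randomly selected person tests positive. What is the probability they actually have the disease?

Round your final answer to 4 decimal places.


Let D = has disease, + = positive test

Given:
- P(D) = 0.0864 (prevalence)
- P(+|D) = 0.9100 (sensitivity)
- P(-|¬D) = 0.8814 (specificity)
- P(+|¬D) = 0.1186 (false positive rate = 1 - specificity)

Step 1: Find P(+)
P(+) = P(+|D)P(D) + P(+|¬D)P(¬D)
     = 0.9100 × 0.0864 + 0.1186 × 0.9136
     = 0.07862400 + 0.10835296
     = 0.18697696

Step 2: Apply Bayes' theorem for P(D|+)
P(D|+) = P(+|D)P(D) / P(+)
       = 0.07862400 / 0.18697696
       = 0.4205


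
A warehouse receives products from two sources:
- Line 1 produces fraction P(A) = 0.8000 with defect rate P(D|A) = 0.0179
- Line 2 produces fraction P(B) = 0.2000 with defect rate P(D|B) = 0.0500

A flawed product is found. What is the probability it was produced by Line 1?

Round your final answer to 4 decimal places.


Let A = from Line 1, D = flawed

Given:
- P(A) = 0.8000, P(B) = 0.2000
- P(D|A) = 0.0179, P(D|B) = 0.0500

Step 1: Find P(D)
P(D) = P(D|A)P(A) + P(D|B)P(B)
     = 0.0179 × 0.8000 + 0.0500 × 0.2000
     = 0.01432000 + 0.01000000
     = 0.02432000

Step 2: Apply Bayes' theorem
P(A|D) = P(D|A)P(A) / P(D)
       = 0.01432000 / 0.02432000
       = 0.5888


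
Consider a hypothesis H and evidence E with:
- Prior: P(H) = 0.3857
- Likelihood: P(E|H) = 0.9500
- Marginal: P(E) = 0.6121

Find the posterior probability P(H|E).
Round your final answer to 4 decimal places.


Using Bayes' theorem:

P(H|E) = P(E|H) × P(H) / P(E)
       = 0.9500 × 0.3857 / 0.6121
       = 0.36641500 / 0.6121
       = 0.5986

The evidence strengthens our belief in H.
Prior: 0.3857 → Posterior: 0.5986


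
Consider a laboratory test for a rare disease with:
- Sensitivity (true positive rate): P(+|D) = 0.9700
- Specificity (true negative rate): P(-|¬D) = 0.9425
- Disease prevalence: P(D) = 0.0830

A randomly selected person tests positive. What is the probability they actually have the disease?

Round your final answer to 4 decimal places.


Let D = has disease, + = positive test

Given:
- P(D) = 0.0830 (prevalence)
- P(+|D) = 0.9700 (sensitivity)
- P(-|¬D) = 0.9425 (specificity)
- P(+|¬D) = 0.0575 (false positive rate = 1 - specificity)

Step 1: Find P(+)
P(+) = P(+|D)P(D) + P(+|¬D)P(¬D)
     = 0.9700 × 0.0830 + 0.0575 × 0.9170
     = 0.08051000 + 0.05272750
     = 0.13323750

Step 2: Apply Bayes' theorem for P(D|+)
P(D|+) = P(+|D)P(D) / P(+)
       = 0.08051000 / 0.13323750
       = 0.6043


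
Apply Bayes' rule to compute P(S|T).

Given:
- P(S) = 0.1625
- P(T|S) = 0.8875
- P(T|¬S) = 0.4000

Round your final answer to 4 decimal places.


Bayes' theorem: P(S|T) = P(T|S) × P(S) / P(T)

Step 1: Calculate P(T) using law of total probability
P(T) = P(T|S)P(S) + P(T|¬S)P(¬S)
     = 0.8875 × 0.1625 + 0.4000 × 0.8375
     = 0.14421875 + 0.33500000
     = 0.47921875

Step 2: Apply Bayes' theorem
P(S|T) = P(T|S) × P(S) / P(T)
       = 0.14421875 / 0.47921875
       = 0.3009


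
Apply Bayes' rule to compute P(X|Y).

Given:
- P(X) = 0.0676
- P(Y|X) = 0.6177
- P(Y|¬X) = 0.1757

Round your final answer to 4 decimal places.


Bayes' theorem: P(X|Y) = P(Y|X) × P(X) / P(Y)

Step 1: Calculate P(Y) using law of total probability
P(Y) = P(Y|X)P(X) + P(Y|¬X)P(¬X)
     = 0.6177 × 0.0676 + 0.1757 × 0.9324
     = 0.04175652 + 0.16382268
     = 0.20557920

Step 2: Apply Bayes' theorem
P(X|Y) = P(Y|X) × P(X) / P(Y)
       = 0.04175652 / 0.20557920
       = 0.2031


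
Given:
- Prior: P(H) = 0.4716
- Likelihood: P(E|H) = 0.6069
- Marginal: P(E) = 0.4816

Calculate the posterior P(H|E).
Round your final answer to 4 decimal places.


Using Bayes' theorem:

P(H|E) = P(E|H) × P(H) / P(E)
       = 0.6069 × 0.4716 / 0.4816
       = 0.28621404 / 0.4816
       = 0.5943

The evidence strengthens our belief in H.
Prior: 0.4716 → Posterior: 0.5943


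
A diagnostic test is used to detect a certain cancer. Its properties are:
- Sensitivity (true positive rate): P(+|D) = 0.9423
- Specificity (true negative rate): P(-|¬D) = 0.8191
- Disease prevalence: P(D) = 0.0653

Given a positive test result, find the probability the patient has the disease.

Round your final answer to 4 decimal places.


Let D = has disease, + = positive test

Given:
- P(D) = 0.0653 (prevalence)
- P(+|D) = 0.9423 (sensitivity)
- P(-|¬D) = 0.8191 (specificity)
- P(+|¬D) = 0.1809 (false positive rate = 1 - specificity)

Step 1: Find P(+)
P(+) = P(+|D)P(D) + P(+|¬D)P(¬D)
     = 0.9423 × 0.0653 + 0.1809 × 0.9347
     = 0.06153219 + 0.16908723
     = 0.23061942

Step 2: Apply Bayes' theorem for P(D|+)
P(D|+) = P(+|D)P(D) / P(+)
       = 0.06153219 / 0.23061942
       = 0.2668


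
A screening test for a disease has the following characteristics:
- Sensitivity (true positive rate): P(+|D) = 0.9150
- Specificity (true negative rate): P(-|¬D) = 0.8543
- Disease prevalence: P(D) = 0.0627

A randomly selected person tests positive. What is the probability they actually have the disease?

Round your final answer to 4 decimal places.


Let D = has disease, + = positive test

Given:
- P(D) = 0.0627 (prevalence)
- P(+|D) = 0.9150 (sensitivity)
- P(-|¬D) = 0.8543 (specificity)
- P(+|¬D) = 0.1457 (false positive rate = 1 - specificity)

Step 1: Find P(+)
P(+) = P(+|D)P(D) + P(+|¬D)P(¬D)
     = 0.9150 × 0.0627 + 0.1457 × 0.9373
     = 0.05737050 + 0.13656461
     = 0.19393511

Step 2: Apply Bayes' theorem for P(D|+)
P(D|+) = P(+|D)P(D) / P(+)
       = 0.05737050 / 0.19393511
       = 0.2958


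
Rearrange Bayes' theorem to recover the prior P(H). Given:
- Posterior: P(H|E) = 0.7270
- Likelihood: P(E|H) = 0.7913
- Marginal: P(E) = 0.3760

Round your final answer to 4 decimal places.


From Bayes' theorem: P(H|E) = P(E|H) × P(H) / P(E)

Rearranging for P(H):
P(H) = P(H|E) × P(E) / P(E|H)
     = 0.7270 × 0.3760 / 0.7913
     = 0.27335200 / 0.7913
     = 0.3454


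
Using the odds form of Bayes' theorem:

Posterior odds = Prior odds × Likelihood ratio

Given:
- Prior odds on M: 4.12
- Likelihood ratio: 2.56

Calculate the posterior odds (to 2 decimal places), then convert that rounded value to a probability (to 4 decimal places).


Step 1: Calculate posterior odds
Posterior odds = Prior odds × LR
               = 4.12 × 2.56
               = 10.55

Step 2: Convert to probability
P(M|E) = Posterior odds / (1 + Posterior odds)
       = 10.55 / (1 + 10.55)
       = 10.55 / 11.55
       = 0.9134

The evidence increased P(M) from 0.8047 to 0.9134.


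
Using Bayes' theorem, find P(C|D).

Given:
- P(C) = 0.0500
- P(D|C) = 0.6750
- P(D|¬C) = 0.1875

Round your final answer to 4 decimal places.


Bayes' theorem: P(C|D) = P(D|C) × P(C) / P(D)

Step 1: Calculate P(D) using law of total probability
P(D) = P(D|C)P(C) + P(D|¬C)P(¬C)
     = 0.6750 × 0.0500 + 0.1875 × 0.9500
     = 0.03375000 + 0.17812500
     = 0.21187500

Step 2: Apply Bayes' theorem
P(C|D) = P(D|C) × P(C) / P(D)
       = 0.03375000 / 0.21187500
       = 0.1593


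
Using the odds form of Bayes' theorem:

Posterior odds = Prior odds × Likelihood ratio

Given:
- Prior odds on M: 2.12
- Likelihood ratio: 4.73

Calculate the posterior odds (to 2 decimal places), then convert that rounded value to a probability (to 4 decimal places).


Step 1: Calculate posterior odds
Posterior odds = Prior odds × LR
               = 2.12 × 4.73
               = 10.03

Step 2: Convert to probability
P(M|E) = Posterior odds / (1 + Posterior odds)
       = 10.03 / (1 + 10.03)
       = 10.03 / 11.03
       = 0.9093

The evidence increased P(M) from 0.6795 to 0.9093.


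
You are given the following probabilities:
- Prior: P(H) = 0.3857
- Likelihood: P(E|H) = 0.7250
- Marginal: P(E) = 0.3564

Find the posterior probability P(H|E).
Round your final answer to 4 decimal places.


Using Bayes' theorem:

P(H|E) = P(E|H) × P(H) / P(E)
       = 0.7250 × 0.3857 / 0.3564
       = 0.27963250 / 0.3564
       = 0.7846

The evidence strengthens our belief in H.
Prior: 0.3857 → Posterior: 0.7846


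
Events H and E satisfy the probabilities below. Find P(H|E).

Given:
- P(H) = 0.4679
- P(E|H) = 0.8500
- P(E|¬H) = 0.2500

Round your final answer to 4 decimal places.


Bayes' theorem: P(H|E) = P(E|H) × P(H) / P(E)

Step 1: Calculate P(E) using law of total probability
P(E) = P(E|H)P(H) + P(E|¬H)P(¬H)
     = 0.8500 × 0.4679 + 0.2500 × 0.5321
     = 0.39771500 + 0.13302500
     = 0.53074000

Step 2: Apply Bayes' theorem
P(H|E) = P(E|H) × P(H) / P(E)
       = 0.39771500 / 0.53074000
       = 0.7494


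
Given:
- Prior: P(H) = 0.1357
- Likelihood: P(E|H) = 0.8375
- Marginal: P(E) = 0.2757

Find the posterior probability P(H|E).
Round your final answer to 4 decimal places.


Using Bayes' theorem:

P(H|E) = P(E|H) × P(H) / P(E)
       = 0.8375 × 0.1357 / 0.2757
       = 0.11364875 / 0.2757
       = 0.4122

The evidence strengthens our belief in H.
Prior: 0.1357 → Posterior: 0.4122


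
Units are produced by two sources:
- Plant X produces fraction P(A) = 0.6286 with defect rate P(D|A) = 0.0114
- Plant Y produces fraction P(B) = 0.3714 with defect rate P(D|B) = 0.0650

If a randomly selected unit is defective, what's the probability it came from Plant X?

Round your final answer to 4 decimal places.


Let A = from Plant X, D = defective

Given:
- P(A) = 0.6286, P(B) = 0.3714
- P(D|A) = 0.0114, P(D|B) = 0.0650

Step 1: Find P(D)
P(D) = P(D|A)P(A) + P(D|B)P(B)
     = 0.0114 × 0.6286 + 0.0650 × 0.3714
     = 0.00716604 + 0.02414100
     = 0.03130704

Step 2: Apply Bayes' theorem
P(A|D) = P(D|A)P(A) / P(D)
       = 0.00716604 / 0.03130704
       = 0.2289


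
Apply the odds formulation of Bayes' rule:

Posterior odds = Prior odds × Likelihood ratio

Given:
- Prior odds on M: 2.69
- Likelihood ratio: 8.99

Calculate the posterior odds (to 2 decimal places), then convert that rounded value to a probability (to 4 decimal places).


Step 1: Calculate posterior odds
Posterior odds = Prior odds × LR
               = 2.69 × 8.99
               = 24.18

Step 2: Convert to probability
P(M|E) = Posterior odds / (1 + Posterior odds)
       = 24.18 / (1 + 24.18)
       = 24.18 / 25.18
       = 0.9603

The evidence increased P(M) from 0.7290 to 0.9603.


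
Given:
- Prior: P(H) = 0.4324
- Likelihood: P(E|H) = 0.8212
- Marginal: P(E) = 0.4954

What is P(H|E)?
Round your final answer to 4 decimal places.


Using Bayes' theorem:

P(H|E) = P(E|H) × P(H) / P(E)
       = 0.8212 × 0.4324 / 0.4954
       = 0.35508688 / 0.4954
       = 0.7168

The evidence strengthens our belief in H.
Prior: 0.4324 → Posterior: 0.7168


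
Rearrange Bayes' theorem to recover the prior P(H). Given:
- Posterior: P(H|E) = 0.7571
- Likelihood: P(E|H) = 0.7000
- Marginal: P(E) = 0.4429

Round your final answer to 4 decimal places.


From Bayes' theorem: P(H|E) = P(E|H) × P(H) / P(E)

Rearranging for P(H):
P(H) = P(H|E) × P(E) / P(E|H)
     = 0.7571 × 0.4429 / 0.7000
     = 0.33531959 / 0.7000
     = 0.4790


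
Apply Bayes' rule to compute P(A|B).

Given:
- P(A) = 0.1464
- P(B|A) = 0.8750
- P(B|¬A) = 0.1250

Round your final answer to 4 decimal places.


Bayes' theorem: P(A|B) = P(B|A) × P(A) / P(B)

Step 1: Calculate P(B) using law of total probability
P(B) = P(B|A)P(A) + P(B|¬A)P(¬A)
     = 0.8750 × 0.1464 + 0.1250 × 0.8536
     = 0.12810000 + 0.10670000
     = 0.23480000

Step 2: Apply Bayes' theorem
P(A|B) = P(B|A) × P(A) / P(B)
       = 0.12810000 / 0.23480000
       = 0.5456


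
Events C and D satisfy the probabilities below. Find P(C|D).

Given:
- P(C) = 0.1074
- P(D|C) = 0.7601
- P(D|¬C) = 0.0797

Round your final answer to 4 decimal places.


Bayes' theorem: P(C|D) = P(D|C) × P(C) / P(D)

Step 1: Calculate P(D) using law of total probability
P(D) = P(D|C)P(C) + P(D|¬C)P(¬C)
     = 0.7601 × 0.1074 + 0.0797 × 0.8926
     = 0.08163474 + 0.07114022
     = 0.15277496

Step 2: Apply Bayes' theorem
P(C|D) = P(D|C) × P(C) / P(D)
       = 0.08163474 / 0.15277496
       = 0.5343


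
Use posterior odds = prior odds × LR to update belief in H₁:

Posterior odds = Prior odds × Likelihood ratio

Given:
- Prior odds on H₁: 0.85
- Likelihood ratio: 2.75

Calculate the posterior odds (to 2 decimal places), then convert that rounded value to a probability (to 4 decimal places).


Step 1: Calculate posterior odds
Posterior odds = Prior odds × LR
               = 0.85 × 2.75
               = 2.34

Step 2: Convert to probability
P(H₁|E) = Posterior odds / (1 + Posterior odds)
       = 2.34 / (1 + 2.34)
       = 2.34 / 3.34
       = 0.7006

The evidence increased P(H₁) from 0.4595 to 0.7006.


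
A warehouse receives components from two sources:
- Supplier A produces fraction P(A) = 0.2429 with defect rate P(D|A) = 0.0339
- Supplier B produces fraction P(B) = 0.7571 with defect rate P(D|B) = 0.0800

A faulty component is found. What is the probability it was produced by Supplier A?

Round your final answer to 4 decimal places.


Let A = from Supplier A, D = faulty

Given:
- P(A) = 0.2429, P(B) = 0.7571
- P(D|A) = 0.0339, P(D|B) = 0.0800

Step 1: Find P(D)
P(D) = P(D|A)P(A) + P(D|B)P(B)
     = 0.0339 × 0.2429 + 0.0800 × 0.7571
     = 0.00823431 + 0.06056800
     = 0.06880231

Step 2: Apply Bayes' theorem
P(A|D) = P(D|A)P(A) / P(D)
       = 0.00823431 / 0.06880231
       = 0.1197


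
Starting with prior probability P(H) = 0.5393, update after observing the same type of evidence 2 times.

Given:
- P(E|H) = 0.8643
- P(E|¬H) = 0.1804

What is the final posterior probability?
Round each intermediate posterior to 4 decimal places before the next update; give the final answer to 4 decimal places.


Sequential Bayesian updating:

Initial prior: P(H) = 0.5393

Update 1:
  P(E) = 0.8643 × 0.5393 + 0.1804 × 0.4607 = 0.46611699 + 0.08311028 = 0.54922727
  P(H|E) = 0.46611699 / 0.54922727 = 0.8487

Update 2:
  P(E) = 0.8643 × 0.8487 + 0.1804 × 0.1513 = 0.73353141 + 0.02729452 = 0.76082593
  P(H|E) = 0.73353141 / 0.76082593 = 0.9641

Final posterior: 0.9641


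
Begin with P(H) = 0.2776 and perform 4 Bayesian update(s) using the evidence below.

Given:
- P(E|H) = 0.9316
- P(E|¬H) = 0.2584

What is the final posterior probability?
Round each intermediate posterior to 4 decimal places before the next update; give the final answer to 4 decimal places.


Sequential Bayesian updating:

Initial prior: P(H) = 0.2776

Update 1:
  P(E) = 0.9316 × 0.2776 + 0.2584 × 0.7224 = 0.25861216 + 0.18666816 = 0.44528032
  P(H|E) = 0.25861216 / 0.44528032 = 0.5808

Update 2:
  P(E) = 0.9316 × 0.5808 + 0.2584 × 0.4192 = 0.54107328 + 0.10832128 = 0.64939456
  P(H|E) = 0.54107328 / 0.64939456 = 0.8332

Update 3:
  P(E) = 0.9316 × 0.8332 + 0.2584 × 0.1668 = 0.77620912 + 0.04310112 = 0.81931024
  P(H|E) = 0.77620912 / 0.81931024 = 0.9474

Update 4:
  P(E) = 0.9316 × 0.9474 + 0.2584 × 0.0526 = 0.88259784 + 0.01359184 = 0.89618968
  P(H|E) = 0.88259784 / 0.89618968 = 0.9848

Final posterior: 0.9848


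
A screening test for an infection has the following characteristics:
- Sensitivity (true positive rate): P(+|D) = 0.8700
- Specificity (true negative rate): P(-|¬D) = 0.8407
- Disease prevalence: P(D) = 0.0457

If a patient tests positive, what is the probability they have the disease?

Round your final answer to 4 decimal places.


Let D = has disease, + = positive test

Given:
- P(D) = 0.0457 (prevalence)
- P(+|D) = 0.8700 (sensitivity)
- P(-|¬D) = 0.8407 (specificity)
- P(+|¬D) = 0.1593 (false positive rate = 1 - specificity)

Step 1: Find P(+)
P(+) = P(+|D)P(D) + P(+|¬D)P(¬D)
     = 0.8700 × 0.0457 + 0.1593 × 0.9543
     = 0.03975900 + 0.15201999
     = 0.19177899

Step 2: Apply Bayes' theorem for P(D|+)
P(D|+) = P(+|D)P(D) / P(+)
       = 0.03975900 / 0.19177899
       = 0.2073


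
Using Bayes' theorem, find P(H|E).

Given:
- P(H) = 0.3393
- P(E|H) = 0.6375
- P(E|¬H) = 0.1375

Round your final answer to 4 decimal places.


Bayes' theorem: P(H|E) = P(E|H) × P(H) / P(E)

Step 1: Calculate P(E) using law of total probability
P(E) = P(E|H)P(H) + P(E|¬H)P(¬H)
     = 0.6375 × 0.3393 + 0.1375 × 0.6607
     = 0.21630375 + 0.09084625
     = 0.30715000

Step 2: Apply Bayes' theorem
P(H|E) = P(E|H) × P(H) / P(E)
       = 0.21630375 / 0.30715000
       = 0.7042


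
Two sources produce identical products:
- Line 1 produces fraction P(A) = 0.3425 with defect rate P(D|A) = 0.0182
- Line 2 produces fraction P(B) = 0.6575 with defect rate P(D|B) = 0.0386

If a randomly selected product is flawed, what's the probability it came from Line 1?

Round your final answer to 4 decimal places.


Let A = from Line 1, D = flawed

Given:
- P(A) = 0.3425, P(B) = 0.6575
- P(D|A) = 0.0182, P(D|B) = 0.0386

Step 1: Find P(D)
P(D) = P(D|A)P(A) + P(D|B)P(B)
     = 0.0182 × 0.3425 + 0.0386 × 0.6575
     = 0.00623350 + 0.02537950
     = 0.03161300

Step 2: Apply Bayes' theorem
P(A|D) = P(D|A)P(A) / P(D)
       = 0.00623350 / 0.03161300
       = 0.1972


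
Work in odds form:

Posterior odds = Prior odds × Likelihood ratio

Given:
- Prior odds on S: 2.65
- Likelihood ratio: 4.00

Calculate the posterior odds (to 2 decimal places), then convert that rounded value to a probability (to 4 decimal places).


Step 1: Calculate posterior odds
Posterior odds = Prior odds × LR
               = 2.65 × 4.00
               = 10.60

Step 2: Convert to probability
P(S|E) = Posterior odds / (1 + Posterior odds)
       = 10.60 / (1 + 10.60)
       = 10.60 / 11.60
       = 0.9138

The evidence increased P(S) from 0.7260 to 0.9138.


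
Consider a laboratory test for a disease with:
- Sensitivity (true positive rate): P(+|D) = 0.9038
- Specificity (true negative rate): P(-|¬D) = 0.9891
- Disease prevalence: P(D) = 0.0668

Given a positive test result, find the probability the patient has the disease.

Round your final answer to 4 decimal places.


Let D = has disease, + = positive test

Given:
- P(D) = 0.0668 (prevalence)
- P(+|D) = 0.9038 (sensitivity)
- P(-|¬D) = 0.9891 (specificity)
- P(+|¬D) = 0.0109 (false positive rate = 1 - specificity)

Step 1: Find P(+)
P(+) = P(+|D)P(D) + P(+|¬D)P(¬D)
     = 0.9038 × 0.0668 + 0.0109 × 0.9332
     = 0.06037384 + 0.01017188
     = 0.07054572

Step 2: Apply Bayes' theorem for P(D|+)
P(D|+) = P(+|D)P(D) / P(+)
       = 0.06037384 / 0.07054572
       = 0.8558


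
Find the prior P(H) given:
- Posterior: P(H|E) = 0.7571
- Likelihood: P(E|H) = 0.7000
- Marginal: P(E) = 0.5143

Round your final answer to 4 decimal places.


From Bayes' theorem: P(H|E) = P(E|H) × P(H) / P(E)

Rearranging for P(H):
P(H) = P(H|E) × P(E) / P(E|H)
     = 0.7571 × 0.5143 / 0.7000
     = 0.38937653 / 0.7000
     = 0.5563


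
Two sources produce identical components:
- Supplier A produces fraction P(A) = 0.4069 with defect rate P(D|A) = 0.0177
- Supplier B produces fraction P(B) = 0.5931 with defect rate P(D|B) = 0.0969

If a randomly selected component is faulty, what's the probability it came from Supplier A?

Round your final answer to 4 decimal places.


Let A = from Supplier A, D = faulty

Given:
- P(A) = 0.4069, P(B) = 0.5931
- P(D|A) = 0.0177, P(D|B) = 0.0969

Step 1: Find P(D)
P(D) = P(D|A)P(A) + P(D|B)P(B)
     = 0.0177 × 0.4069 + 0.0969 × 0.5931
     = 0.00720213 + 0.05747139
     = 0.06467352

Step 2: Apply Bayes' theorem
P(A|D) = P(D|A)P(A) / P(D)
       = 0.00720213 / 0.06467352
       = 0.1114


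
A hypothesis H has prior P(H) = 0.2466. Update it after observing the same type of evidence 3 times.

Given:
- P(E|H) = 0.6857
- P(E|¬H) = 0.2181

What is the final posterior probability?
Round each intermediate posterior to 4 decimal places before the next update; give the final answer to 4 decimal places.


Sequential Bayesian updating:

Initial prior: P(H) = 0.2466

Update 1:
  P(E) = 0.6857 × 0.2466 + 0.2181 × 0.7534 = 0.16909362 + 0.16431654 = 0.33341016
  P(H|E) = 0.16909362 / 0.33341016 = 0.5072

Update 2:
  P(E) = 0.6857 × 0.5072 + 0.2181 × 0.4928 = 0.34778704 + 0.10747968 = 0.45526672
  P(H|E) = 0.34778704 / 0.45526672 = 0.7639

Update 3:
  P(E) = 0.6857 × 0.7639 + 0.2181 × 0.2361 = 0.52380623 + 0.05149341 = 0.57529964
  P(H|E) = 0.52380623 / 0.57529964 = 0.9105

Final posterior: 0.9105


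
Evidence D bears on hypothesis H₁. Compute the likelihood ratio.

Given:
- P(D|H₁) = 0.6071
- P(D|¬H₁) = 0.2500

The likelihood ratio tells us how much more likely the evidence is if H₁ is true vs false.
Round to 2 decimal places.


Likelihood Ratio (LR) = P(D|H₁) / P(D|¬H₁)

LR = 0.6071 / 0.2500
   = 2.43

The evidence is 2.43 times more likely if H₁ is true than if H₁ is false.
Since LR > 1, the evidence supports H₁ over ¬H₁.


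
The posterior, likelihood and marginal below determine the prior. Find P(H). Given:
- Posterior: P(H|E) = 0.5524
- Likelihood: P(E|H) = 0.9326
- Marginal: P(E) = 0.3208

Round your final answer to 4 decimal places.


From Bayes' theorem: P(H|E) = P(E|H) × P(H) / P(E)

Rearranging for P(H):
P(H) = P(H|E) × P(E) / P(E|H)
     = 0.5524 × 0.3208 / 0.9326
     = 0.17720992 / 0.9326
     = 0.1900


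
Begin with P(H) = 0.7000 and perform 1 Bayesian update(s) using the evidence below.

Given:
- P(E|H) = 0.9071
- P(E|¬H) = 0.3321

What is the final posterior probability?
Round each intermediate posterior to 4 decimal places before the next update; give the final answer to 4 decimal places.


Sequential Bayesian updating:

Initial prior: P(H) = 0.7000

Update 1:
  P(E) = 0.9071 × 0.7000 + 0.3321 × 0.3000 = 0.63497000 + 0.09963000 = 0.73460000
  P(H|E) = 0.63497000 / 0.73460000 = 0.8644

Final posterior: 0.8644


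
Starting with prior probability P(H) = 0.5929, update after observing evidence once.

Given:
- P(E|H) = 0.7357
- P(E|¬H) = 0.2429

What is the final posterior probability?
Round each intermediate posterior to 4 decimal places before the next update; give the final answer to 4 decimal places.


Sequential Bayesian updating:

Initial prior: P(H) = 0.5929

Update 1:
  P(E) = 0.7357 × 0.5929 + 0.2429 × 0.4071 = 0.43619653 + 0.09888459 = 0.53508112
  P(H|E) = 0.43619653 / 0.53508112 = 0.8152

Final posterior: 0.8152


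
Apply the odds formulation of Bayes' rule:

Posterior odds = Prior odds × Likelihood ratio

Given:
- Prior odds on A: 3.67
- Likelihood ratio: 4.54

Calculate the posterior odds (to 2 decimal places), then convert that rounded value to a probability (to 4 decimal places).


Step 1: Calculate posterior odds
Posterior odds = Prior odds × LR
               = 3.67 × 4.54
               = 16.66

Step 2: Convert to probability
P(A|E) = Posterior odds / (1 + Posterior odds)
       = 16.66 / (1 + 16.66)
       = 16.66 / 17.66
       = 0.9434

The evidence increased P(A) from 0.7859 to 0.9434.


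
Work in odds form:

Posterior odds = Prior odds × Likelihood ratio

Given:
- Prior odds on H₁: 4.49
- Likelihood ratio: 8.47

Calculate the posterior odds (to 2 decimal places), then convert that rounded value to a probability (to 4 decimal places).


Step 1: Calculate posterior odds
Posterior odds = Prior odds × LR
               = 4.49 × 8.47
               = 38.03

Step 2: Convert to probability
P(H₁|E) = Posterior odds / (1 + Posterior odds)
       = 38.03 / (1 + 38.03)
       = 38.03 / 39.03
       = 0.9744

The evidence increased P(H₁) from 0.8179 to 0.9744.


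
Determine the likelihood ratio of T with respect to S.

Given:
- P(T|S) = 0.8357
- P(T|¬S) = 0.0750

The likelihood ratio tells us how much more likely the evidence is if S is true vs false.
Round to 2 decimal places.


Likelihood Ratio (LR) = P(T|S) / P(T|¬S)

LR = 0.8357 / 0.0750
   = 11.14

The evidence is 11.14 times more likely if S is true than if S is false.
LR > 1, so observing T raises the odds in favor of S.


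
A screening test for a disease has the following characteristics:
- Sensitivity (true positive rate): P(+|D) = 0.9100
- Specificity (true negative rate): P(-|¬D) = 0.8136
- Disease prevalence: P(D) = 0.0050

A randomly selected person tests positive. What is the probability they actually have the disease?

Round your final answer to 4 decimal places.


Let D = has disease, + = positive test

Given:
- P(D) = 0.0050 (prevalence)
- P(+|D) = 0.9100 (sensitivity)
- P(-|¬D) = 0.8136 (specificity)
- P(+|¬D) = 0.1864 (false positive rate = 1 - specificity)

Step 1: Find P(+)
P(+) = P(+|D)P(D) + P(+|¬D)P(¬D)
     = 0.9100 × 0.0050 + 0.1864 × 0.9950
     = 0.00455000 + 0.18546800
     = 0.19001800

Step 2: Apply Bayes' theorem for P(D|+)
P(D|+) = P(+|D)P(D) / P(+)
       = 0.00455000 / 0.19001800
       = 0.0239


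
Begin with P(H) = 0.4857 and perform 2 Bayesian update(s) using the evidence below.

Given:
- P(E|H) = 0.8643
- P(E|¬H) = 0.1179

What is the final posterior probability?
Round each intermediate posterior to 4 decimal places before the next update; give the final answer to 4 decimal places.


Sequential Bayesian updating:

Initial prior: P(H) = 0.4857

Update 1:
  P(E) = 0.8643 × 0.4857 + 0.1179 × 0.5143 = 0.41979051 + 0.06063597 = 0.48042648
  P(H|E) = 0.41979051 / 0.48042648 = 0.8738

Update 2:
  P(E) = 0.8643 × 0.8738 + 0.1179 × 0.1262 = 0.75522534 + 0.01487898 = 0.77010432
  P(H|E) = 0.75522534 / 0.77010432 = 0.9807

Final posterior: 0.9807


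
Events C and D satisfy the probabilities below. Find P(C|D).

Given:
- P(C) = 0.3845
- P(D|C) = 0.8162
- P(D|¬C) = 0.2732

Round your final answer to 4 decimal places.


Bayes' theorem: P(C|D) = P(D|C) × P(C) / P(D)

Step 1: Calculate P(D) using law of total probability
P(D) = P(D|C)P(C) + P(D|¬C)P(¬C)
     = 0.8162 × 0.3845 + 0.2732 × 0.6155
     = 0.31382890 + 0.16815460
     = 0.48198350

Step 2: Apply Bayes' theorem
P(C|D) = P(D|C) × P(C) / P(D)
       = 0.31382890 / 0.48198350
       = 0.6511


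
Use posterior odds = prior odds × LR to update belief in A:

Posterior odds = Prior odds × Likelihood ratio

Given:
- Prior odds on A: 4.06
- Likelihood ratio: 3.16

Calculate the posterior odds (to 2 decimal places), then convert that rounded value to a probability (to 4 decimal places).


Step 1: Calculate posterior odds
Posterior odds = Prior odds × LR
               = 4.06 × 3.16
               = 12.83

Step 2: Convert to probability
P(A|E) = Posterior odds / (1 + Posterior odds)
       = 12.83 / (1 + 12.83)
       = 12.83 / 13.83
       = 0.9277

The evidence increased P(A) from 0.8024 to 0.9277.


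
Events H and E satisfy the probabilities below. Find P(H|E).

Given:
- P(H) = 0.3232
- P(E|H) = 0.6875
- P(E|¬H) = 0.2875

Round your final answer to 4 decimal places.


Bayes' theorem: P(H|E) = P(E|H) × P(H) / P(E)

Step 1: Calculate P(E) using law of total probability
P(E) = P(E|H)P(H) + P(E|¬H)P(¬H)
     = 0.6875 × 0.3232 + 0.2875 × 0.6768
     = 0.22220000 + 0.19458000
     = 0.41678000

Step 2: Apply Bayes' theorem
P(H|E) = P(E|H) × P(H) / P(E)
       = 0.22220000 / 0.41678000
       = 0.5331


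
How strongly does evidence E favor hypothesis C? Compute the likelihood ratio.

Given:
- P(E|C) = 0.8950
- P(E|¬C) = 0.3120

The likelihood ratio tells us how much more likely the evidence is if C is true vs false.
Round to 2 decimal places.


Likelihood Ratio (LR) = P(E|C) / P(E|¬C)

LR = 0.8950 / 0.3120
   = 2.87

The evidence is 2.87 times more likely if C is true than if C is false.
LR > 1, so observing E raises the odds in favor of C.


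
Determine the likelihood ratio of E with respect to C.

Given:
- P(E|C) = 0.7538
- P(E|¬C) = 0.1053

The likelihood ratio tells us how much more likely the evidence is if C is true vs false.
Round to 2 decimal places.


Likelihood Ratio (LR) = P(E|C) / P(E|¬C)

LR = 0.7538 / 0.1053
   = 7.16

The evidence is 7.16 times more likely if C is true than if C is false.
LR > 1, so observing E raises the odds in favor of C.


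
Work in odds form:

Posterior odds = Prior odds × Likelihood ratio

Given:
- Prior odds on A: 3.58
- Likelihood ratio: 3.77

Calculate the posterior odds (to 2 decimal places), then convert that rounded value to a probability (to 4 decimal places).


Step 1: Calculate posterior odds
Posterior odds = Prior odds × LR
               = 3.58 × 3.77
               = 13.50

Step 2: Convert to probability
P(A|E) = Posterior odds / (1 + Posterior odds)
       = 13.50 / (1 + 13.50)
       = 13.50 / 14.50
       = 0.9310

The evidence increased P(A) from 0.7817 to 0.9310.


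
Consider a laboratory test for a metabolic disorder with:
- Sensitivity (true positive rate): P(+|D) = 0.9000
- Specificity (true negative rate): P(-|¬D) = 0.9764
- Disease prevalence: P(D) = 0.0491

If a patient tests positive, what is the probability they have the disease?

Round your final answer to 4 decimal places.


Let D = has disease, + = positive test

Given:
- P(D) = 0.0491 (prevalence)
- P(+|D) = 0.9000 (sensitivity)
- P(-|¬D) = 0.9764 (specificity)
- P(+|¬D) = 0.0236 (false positive rate = 1 - specificity)

Step 1: Find P(+)
P(+) = P(+|D)P(D) + P(+|¬D)P(¬D)
     = 0.9000 × 0.0491 + 0.0236 × 0.9509
     = 0.04419000 + 0.02244124
     = 0.06663124

Step 2: Apply Bayes' theorem for P(D|+)
P(D|+) = P(+|D)P(D) / P(+)
       = 0.04419000 / 0.06663124
       = 0.6632


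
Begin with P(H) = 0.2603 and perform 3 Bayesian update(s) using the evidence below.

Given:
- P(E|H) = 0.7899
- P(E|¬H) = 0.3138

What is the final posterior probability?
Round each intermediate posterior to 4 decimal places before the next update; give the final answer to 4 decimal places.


Sequential Bayesian updating:

Initial prior: P(H) = 0.2603

Update 1:
  P(E) = 0.7899 × 0.2603 + 0.3138 × 0.7397 = 0.20561097 + 0.23211786 = 0.43772883
  P(H|E) = 0.20561097 / 0.43772883 = 0.4697

Update 2:
  P(E) = 0.7899 × 0.4697 + 0.3138 × 0.5303 = 0.37101603 + 0.16640814 = 0.53742417
  P(H|E) = 0.37101603 / 0.53742417 = 0.6904

Update 3:
  P(E) = 0.7899 × 0.6904 + 0.3138 × 0.3096 = 0.54534696 + 0.09715248 = 0.64249944
  P(H|E) = 0.54534696 / 0.64249944 = 0.8488

Final posterior: 0.8488


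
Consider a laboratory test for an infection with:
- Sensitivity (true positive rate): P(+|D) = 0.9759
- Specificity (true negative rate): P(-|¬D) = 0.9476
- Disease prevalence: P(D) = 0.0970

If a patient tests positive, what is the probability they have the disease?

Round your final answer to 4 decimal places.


Let D = has disease, + = positive test

Given:
- P(D) = 0.0970 (prevalence)
- P(+|D) = 0.9759 (sensitivity)
- P(-|¬D) = 0.9476 (specificity)
- P(+|¬D) = 0.0524 (false positive rate = 1 - specificity)

Step 1: Find P(+)
P(+) = P(+|D)P(D) + P(+|¬D)P(¬D)
     = 0.9759 × 0.0970 + 0.0524 × 0.9030
     = 0.09466230 + 0.04731720
     = 0.14197950

Step 2: Apply Bayes' theorem for P(D|+)
P(D|+) = P(+|D)P(D) / P(+)
       = 0.09466230 / 0.14197950
       = 0.6667


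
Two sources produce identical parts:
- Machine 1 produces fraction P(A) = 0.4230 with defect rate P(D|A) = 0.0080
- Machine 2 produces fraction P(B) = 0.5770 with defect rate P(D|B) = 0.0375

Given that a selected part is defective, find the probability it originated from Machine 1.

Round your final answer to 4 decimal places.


Let A = from Machine 1, D = defective

Given:
- P(A) = 0.4230, P(B) = 0.5770
- P(D|A) = 0.0080, P(D|B) = 0.0375

Step 1: Find P(D)
P(D) = P(D|A)P(A) + P(D|B)P(B)
     = 0.0080 × 0.4230 + 0.0375 × 0.5770
     = 0.00338400 + 0.02163750
     = 0.02502150

Step 2: Apply Bayes' theorem
P(A|D) = P(D|A)P(A) / P(D)
       = 0.00338400 / 0.02502150
       = 0.1352


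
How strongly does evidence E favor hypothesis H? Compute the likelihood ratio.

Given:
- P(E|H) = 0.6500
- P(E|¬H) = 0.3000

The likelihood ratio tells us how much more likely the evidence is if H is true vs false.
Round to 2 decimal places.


Likelihood Ratio (LR) = P(E|H) / P(E|¬H)

LR = 0.6500 / 0.3000
   = 2.17

The evidence is 2.17 times more likely if H is true than if H is false.
LR > 1, so observing E raises the odds in favor of H.


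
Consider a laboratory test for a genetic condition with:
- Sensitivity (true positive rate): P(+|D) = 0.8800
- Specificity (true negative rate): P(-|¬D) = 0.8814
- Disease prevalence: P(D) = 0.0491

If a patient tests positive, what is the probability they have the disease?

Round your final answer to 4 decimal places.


Let D = has disease, + = positive test

Given:
- P(D) = 0.0491 (prevalence)
- P(+|D) = 0.8800 (sensitivity)
- P(-|¬D) = 0.8814 (specificity)
- P(+|¬D) = 0.1186 (false positive rate = 1 - specificity)

Step 1: Find P(+)
P(+) = P(+|D)P(D) + P(+|¬D)P(¬D)
     = 0.8800 × 0.0491 + 0.1186 × 0.9509
     = 0.04320800 + 0.11277674
     = 0.15598474

Step 2: Apply Bayes' theorem for P(D|+)
P(D|+) = P(+|D)P(D) / P(+)
       = 0.04320800 / 0.15598474
       = 0.2770


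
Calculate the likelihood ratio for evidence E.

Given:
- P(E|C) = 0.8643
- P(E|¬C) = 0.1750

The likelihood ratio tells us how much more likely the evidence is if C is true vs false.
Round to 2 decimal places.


Likelihood Ratio (LR) = P(E|C) / P(E|¬C)

LR = 0.8643 / 0.1750
   = 4.94

The evidence is 4.94 times more likely if C is true than if C is false.
Because LR exceeds 1, E is evidence for C.


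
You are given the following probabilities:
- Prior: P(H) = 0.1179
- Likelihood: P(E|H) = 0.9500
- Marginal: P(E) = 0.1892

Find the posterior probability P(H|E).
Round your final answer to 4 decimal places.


Using Bayes' theorem:

P(H|E) = P(E|H) × P(H) / P(E)
       = 0.9500 × 0.1179 / 0.1892
       = 0.11200500 / 0.1892
       = 0.5920

The evidence strengthens our belief in H.
Prior: 0.1179 → Posterior: 0.5920


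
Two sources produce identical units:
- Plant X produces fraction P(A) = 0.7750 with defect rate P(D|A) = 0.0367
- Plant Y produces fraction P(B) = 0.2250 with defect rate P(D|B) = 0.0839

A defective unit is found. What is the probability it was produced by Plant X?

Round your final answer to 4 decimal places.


Let A = from Plant X, D = defective

Given:
- P(A) = 0.7750, P(B) = 0.2250
- P(D|A) = 0.0367, P(D|B) = 0.0839

Step 1: Find P(D)
P(D) = P(D|A)P(A) + P(D|B)P(B)
     = 0.0367 × 0.7750 + 0.0839 × 0.2250
     = 0.02844250 + 0.01887750
     = 0.04732000

Step 2: Apply Bayes' theorem
P(A|D) = P(D|A)P(A) / P(D)
       = 0.02844250 / 0.04732000
       = 0.6011


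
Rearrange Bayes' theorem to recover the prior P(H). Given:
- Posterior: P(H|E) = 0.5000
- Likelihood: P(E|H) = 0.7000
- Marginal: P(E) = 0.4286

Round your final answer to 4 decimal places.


From Bayes' theorem: P(H|E) = P(E|H) × P(H) / P(E)

Rearranging for P(H):
P(H) = P(H|E) × P(E) / P(E|H)
     = 0.5000 × 0.4286 / 0.7000
     = 0.21430000 / 0.7000
     = 0.3061


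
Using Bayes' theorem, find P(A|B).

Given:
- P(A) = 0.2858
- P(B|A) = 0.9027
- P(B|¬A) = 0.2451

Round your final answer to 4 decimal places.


Bayes' theorem: P(A|B) = P(B|A) × P(A) / P(B)

Step 1: Calculate P(B) using law of total probability
P(B) = P(B|A)P(A) + P(B|¬A)P(¬A)
     = 0.9027 × 0.2858 + 0.2451 × 0.7142
     = 0.25799166 + 0.17505042
     = 0.43304208

Step 2: Apply Bayes' theorem
P(A|B) = P(B|A) × P(A) / P(B)
       = 0.25799166 / 0.43304208
       = 0.5958


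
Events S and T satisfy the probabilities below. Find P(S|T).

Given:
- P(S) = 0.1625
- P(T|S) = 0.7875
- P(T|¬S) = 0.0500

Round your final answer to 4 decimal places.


Bayes' theorem: P(S|T) = P(T|S) × P(S) / P(T)

Step 1: Calculate P(T) using law of total probability
P(T) = P(T|S)P(S) + P(T|¬S)P(¬S)
     = 0.7875 × 0.1625 + 0.0500 × 0.8375
     = 0.12796875 + 0.04187500
     = 0.16984375

Step 2: Apply Bayes' theorem
P(S|T) = P(T|S) × P(S) / P(T)
       = 0.12796875 / 0.16984375
       = 0.7534


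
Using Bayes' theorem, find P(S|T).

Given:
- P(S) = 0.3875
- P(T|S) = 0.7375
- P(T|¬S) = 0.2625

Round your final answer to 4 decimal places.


Bayes' theorem: P(S|T) = P(T|S) × P(S) / P(T)

Step 1: Calculate P(T) using law of total probability
P(T) = P(T|S)P(S) + P(T|¬S)P(¬S)
     = 0.7375 × 0.3875 + 0.2625 × 0.6125
     = 0.28578125 + 0.16078125
     = 0.44656250

Step 2: Apply Bayes' theorem
P(S|T) = P(T|S) × P(S) / P(T)
       = 0.28578125 / 0.44656250
       = 0.6400


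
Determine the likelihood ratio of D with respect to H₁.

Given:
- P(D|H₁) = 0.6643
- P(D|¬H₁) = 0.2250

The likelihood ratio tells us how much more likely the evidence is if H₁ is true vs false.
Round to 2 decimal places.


Likelihood Ratio (LR) = P(D|H₁) / P(D|¬H₁)

LR = 0.6643 / 0.2250
   = 2.95

The evidence is 2.95 times more likely if H₁ is true than if H₁ is false.
Because LR exceeds 1, D is evidence for H₁.


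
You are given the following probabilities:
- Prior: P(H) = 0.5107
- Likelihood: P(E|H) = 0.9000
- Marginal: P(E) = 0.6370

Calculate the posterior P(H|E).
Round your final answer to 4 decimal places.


Using Bayes' theorem:

P(H|E) = P(E|H) × P(H) / P(E)
       = 0.9000 × 0.5107 / 0.6370
       = 0.45963000 / 0.6370
       = 0.7216

The evidence strengthens our belief in H.
Prior: 0.5107 → Posterior: 0.7216


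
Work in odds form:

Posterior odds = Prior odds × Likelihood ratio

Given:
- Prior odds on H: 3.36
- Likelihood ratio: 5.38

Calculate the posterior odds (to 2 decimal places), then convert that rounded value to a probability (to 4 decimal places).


Step 1: Calculate posterior odds
Posterior odds = Prior odds × LR
               = 3.36 × 5.38
               = 18.08

Step 2: Convert to probability
P(H|E) = Posterior odds / (1 + Posterior odds)
       = 18.08 / (1 + 18.08)
       = 18.08 / 19.08
       = 0.9476

The evidence increased P(H) from 0.7706 to 0.9476.


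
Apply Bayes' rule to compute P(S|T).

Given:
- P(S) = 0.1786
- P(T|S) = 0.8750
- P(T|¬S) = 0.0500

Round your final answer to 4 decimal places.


Bayes' theorem: P(S|T) = P(T|S) × P(S) / P(T)

Step 1: Calculate P(T) using law of total probability
P(T) = P(T|S)P(S) + P(T|¬S)P(¬S)
     = 0.8750 × 0.1786 + 0.0500 × 0.8214
     = 0.15627500 + 0.04107000
     = 0.19734500

Step 2: Apply Bayes' theorem
P(S|T) = P(T|S) × P(S) / P(T)
       = 0.15627500 / 0.19734500
       = 0.7919


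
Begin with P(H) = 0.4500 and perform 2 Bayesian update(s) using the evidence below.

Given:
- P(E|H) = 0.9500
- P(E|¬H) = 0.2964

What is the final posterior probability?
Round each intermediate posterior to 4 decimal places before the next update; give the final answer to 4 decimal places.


Sequential Bayesian updating:

Initial prior: P(H) = 0.4500

Update 1:
  P(E) = 0.9500 × 0.4500 + 0.2964 × 0.5500 = 0.42750000 + 0.16302000 = 0.59052000
  P(H|E) = 0.42750000 / 0.59052000 = 0.7239

Update 2:
  P(E) = 0.9500 × 0.7239 + 0.2964 × 0.2761 = 0.68770500 + 0.08183604 = 0.76954104
  P(H|E) = 0.68770500 / 0.76954104 = 0.8937

Final posterior: 0.8937
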